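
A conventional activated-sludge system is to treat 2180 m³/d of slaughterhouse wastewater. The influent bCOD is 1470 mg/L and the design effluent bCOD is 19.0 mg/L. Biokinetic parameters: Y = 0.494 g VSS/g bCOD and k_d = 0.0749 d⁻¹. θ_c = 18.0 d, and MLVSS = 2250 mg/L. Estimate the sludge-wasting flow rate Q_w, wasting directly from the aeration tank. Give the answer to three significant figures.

Steady-state biomass mass balance: V·X·(1 + k_d·θ_c) = Y·Q·(S₀ − S)·θ_c, so V = 0.494 × 2180 × (1470 − 19.0) × 18.0 / [2250 × (1 + 0.0749 × 18.0)] = 2.81×10^7 / 5283 = 5324 m³.
For wasting at MLVSS concentration, Q_w = V/θ_c = 5324/18.0 = 295.8 m³/d.

Q_w ≈ 296 m³/d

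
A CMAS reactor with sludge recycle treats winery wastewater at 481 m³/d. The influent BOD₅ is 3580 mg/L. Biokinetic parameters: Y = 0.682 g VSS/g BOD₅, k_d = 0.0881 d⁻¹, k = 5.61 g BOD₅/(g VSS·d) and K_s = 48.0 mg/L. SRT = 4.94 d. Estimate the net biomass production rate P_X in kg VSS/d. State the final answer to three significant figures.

P_X ≈ 817 kg VSS/d

Effluent substrate depends only on kinetics and SRT: S = K_s(1 + k_d θ_c) / [θ_c(Yk − k_d) − 1] = 48.0 × (1 + 0.0881 × 4.94) / [4.94 × (0.682 × 5.61 − 0.0881) − 1] = 68.89 / 17.47 = 3.944 mg/L.
The observed yield is Y_obs = Y/(1 + k_d·θ_c) = 0.682 / (1 + 0.0881 × 4.94) = 0.682 / 1.435 = 0.4752 g VSS per g BOD₅ removed.
Q·(S₀ − S) = 481 × (3580 − 3.94) × 10⁻³ = 1720 kg/d removed.
P_X = Y_obs · Q(S₀ − S) = 0.4752 × 1720 = 817.4 kg VSS/d.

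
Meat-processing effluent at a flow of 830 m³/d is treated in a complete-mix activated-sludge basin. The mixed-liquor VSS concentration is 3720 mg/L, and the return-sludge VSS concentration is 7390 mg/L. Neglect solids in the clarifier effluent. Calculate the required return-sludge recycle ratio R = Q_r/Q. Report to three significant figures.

R ≈ 1.01

Solids balance on the clarifier gives (1+R)X = R·X_r, so R = X/(X_r − X) = 3720 / (7390 − 3720) = 1.014.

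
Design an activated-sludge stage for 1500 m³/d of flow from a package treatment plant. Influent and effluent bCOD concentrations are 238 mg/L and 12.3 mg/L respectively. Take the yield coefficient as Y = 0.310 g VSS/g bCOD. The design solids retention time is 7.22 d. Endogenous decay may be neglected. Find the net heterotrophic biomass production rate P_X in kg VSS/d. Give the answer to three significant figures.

Since k_d ≈ 0, Y_obs = Y = 0.310 g VSS/g bCOD.
Substrate removed = Q·(S₀ − S) = 1500 m³/d × (238 − 12.3) g/m³ = 3.39×10^5 g/d = 338.6 kg/d.
Biomass produced: P_X = Y_obs·Q·ΔS = 0.3100 × 338.6 ≈ 105.0 kg VSS/d.

P_X ≈ 105 kg VSS/d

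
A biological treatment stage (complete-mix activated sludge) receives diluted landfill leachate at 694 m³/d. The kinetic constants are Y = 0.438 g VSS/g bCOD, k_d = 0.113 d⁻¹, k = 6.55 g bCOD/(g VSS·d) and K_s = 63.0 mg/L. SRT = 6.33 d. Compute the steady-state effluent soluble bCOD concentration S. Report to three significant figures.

S ≈ 6.57 mg/L

For a completely mixed reactor with recycle the Lawrence–McCarty relation gives S = K_s·(1 + k_d·θ_c) / [θ_c·(Y·k − k_d) − 1] = 63.0 × (1 + 0.113 × 6.33) / [6.33 × (0.438 × 6.55 − 0.113) − 1] = 108.1 / 16.44 = 6.571 mg/L.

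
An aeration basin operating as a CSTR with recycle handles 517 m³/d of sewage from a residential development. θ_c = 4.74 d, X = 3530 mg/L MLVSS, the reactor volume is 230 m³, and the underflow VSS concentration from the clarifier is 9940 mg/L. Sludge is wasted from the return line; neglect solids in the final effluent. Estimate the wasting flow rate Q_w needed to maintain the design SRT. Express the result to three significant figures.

θ_c = V·X/(Q_w·X_r) when wasting from the recycle, so Q_w = V·X/(θ_c·X_r) = 230.0 × 3530 / (4.74 × 9940) = 17.23 m³/d.

Q_w ≈ 17.2 m³/d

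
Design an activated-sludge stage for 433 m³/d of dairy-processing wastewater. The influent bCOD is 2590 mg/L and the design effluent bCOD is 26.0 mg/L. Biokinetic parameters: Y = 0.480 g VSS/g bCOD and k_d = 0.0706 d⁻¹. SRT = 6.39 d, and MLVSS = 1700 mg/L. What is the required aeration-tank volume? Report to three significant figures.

V ≈ 1380 m³

From the SRT design equation V = Y Q (S₀−S) θ_c / [X (1 + k_d θ_c)] = 0.480 × 433 × (2590 − 26.0) × 6.39 / [1700 × (1 + 0.0706 × 6.39)] = 3.41×10^6 / 2467 = 1380 m³.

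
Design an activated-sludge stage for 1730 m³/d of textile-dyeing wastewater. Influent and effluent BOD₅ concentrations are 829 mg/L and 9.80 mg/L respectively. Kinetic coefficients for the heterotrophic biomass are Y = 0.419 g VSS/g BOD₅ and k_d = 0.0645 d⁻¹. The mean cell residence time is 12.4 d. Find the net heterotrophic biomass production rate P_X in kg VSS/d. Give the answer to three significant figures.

Y_obs = Y / (1 + k_d θ_c) = 0.419 / (1 + 0.0645 × 12.4) = 0.419 / 1.800 = 0.2328.
Q·(S₀ − S) = 1730 × (829 − 9.80) × 10⁻³ = 1417 kg/d removed.
So the net sludge growth is P_X = 0.2328 × 1417 = 329.9 kg VSS/d.

P_X ≈ 330 kg VSS/d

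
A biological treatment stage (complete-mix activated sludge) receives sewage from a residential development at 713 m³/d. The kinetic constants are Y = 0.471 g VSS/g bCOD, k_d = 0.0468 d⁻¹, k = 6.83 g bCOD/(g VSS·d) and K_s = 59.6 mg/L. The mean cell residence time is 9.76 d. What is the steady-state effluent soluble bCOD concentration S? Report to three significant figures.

S ≈ 2.90 mg/L

For a completely mixed reactor with recycle the Lawrence–McCarty relation gives S = K_s·(1 + k_d·θ_c) / [θ_c·(Y·k − k_d) − 1] = 59.6 × (1 + 0.0468 × 9.76) / [9.76 × (0.471 × 6.83 − 0.0468) − 1] = 86.82 / 29.94 = 2.900 mg/L.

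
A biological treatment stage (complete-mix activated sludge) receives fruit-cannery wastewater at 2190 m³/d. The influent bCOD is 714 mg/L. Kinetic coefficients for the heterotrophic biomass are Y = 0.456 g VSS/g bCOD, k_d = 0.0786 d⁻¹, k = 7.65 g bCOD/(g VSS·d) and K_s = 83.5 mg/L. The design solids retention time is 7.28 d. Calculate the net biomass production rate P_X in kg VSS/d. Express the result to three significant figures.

From the Monod/SRT balance for a CMAS, S = K_s·(1+k_d θ_c)/[θ_c·(Y k − k_d) − 1] = 83.5 × (1 + 0.0786 × 7.28) / [7.28 × (0.456 × 7.65 − 0.0786) − 1] = 131.3 / 23.82 = 5.511 mg/L.
Y_obs = Y / (1 + k_d θ_c) = 0.456 / (1 + 0.0786 × 7.28) = 0.456 / 1.572 = 0.2900.
Substrate removed = Q·(S₀ − S) = 2190 m³/d × (714 − 5.51) g/m³ = 1.55×10^6 g/d = 1552 kg/d.
So the net sludge growth is P_X = 0.2900 × 1552 = 450.0 kg VSS/d.

P_X ≈ 450 kg VSS/d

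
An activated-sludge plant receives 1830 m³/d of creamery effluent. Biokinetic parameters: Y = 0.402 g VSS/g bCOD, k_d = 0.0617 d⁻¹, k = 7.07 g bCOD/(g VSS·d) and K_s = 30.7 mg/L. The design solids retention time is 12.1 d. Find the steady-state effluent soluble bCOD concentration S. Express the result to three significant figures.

S ≈ 1.64 mg/L

For a completely mixed reactor with recycle the Lawrence–McCarty relation gives S = K_s·(1 + k_d·θ_c) / [θ_c·(Y·k − k_d) − 1] = 30.7 × (1 + 0.0617 × 12.1) / [12.1 × (0.402 × 7.07 − 0.0617) − 1] = 53.62 / 32.64 = 1.643 mg/L.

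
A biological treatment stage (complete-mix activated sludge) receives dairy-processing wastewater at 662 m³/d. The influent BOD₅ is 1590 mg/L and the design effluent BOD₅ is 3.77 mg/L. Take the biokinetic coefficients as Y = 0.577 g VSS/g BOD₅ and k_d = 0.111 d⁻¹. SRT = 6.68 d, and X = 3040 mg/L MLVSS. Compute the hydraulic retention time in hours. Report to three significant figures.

Rearranging the biomass balance for a CMAS with decay, V = Y·Q·ΔS·θ_c / [X·(1+k_d θ_c)] = 0.577 × 662 × (1590 − 3.77) × 6.68 / [3040 × (1 + 0.111 × 6.68)] = 4.05×10^6 / 5294 = 764.5 m³.
τ = V/Q = 764.5/662 = 1.155 d, or 27.72 h.

τ ≈ 27.7 h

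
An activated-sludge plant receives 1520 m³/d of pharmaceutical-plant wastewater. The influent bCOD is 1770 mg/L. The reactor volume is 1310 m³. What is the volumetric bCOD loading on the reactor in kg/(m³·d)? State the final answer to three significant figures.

Volumetric loading L_v = Q·S₀ / V = 1520 × 1770 g/m³ / 1310 m³ = 2054 g/(m³·d) = 2.054 kg bCOD/(m³·d).

L_v ≈ 2.05 kg bCOD/(m³·d)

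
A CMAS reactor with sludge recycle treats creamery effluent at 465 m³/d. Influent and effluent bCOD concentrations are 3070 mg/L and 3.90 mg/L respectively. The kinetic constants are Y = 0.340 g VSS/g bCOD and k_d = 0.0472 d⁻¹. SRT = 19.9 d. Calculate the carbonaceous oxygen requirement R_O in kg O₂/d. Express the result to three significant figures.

Correct the yield for decay: Y_obs = Y/(1 + k_d θ_c) = 0.340 / (1 + 0.0472 × 19.9) = 0.340 / 1.939 = 0.1753.
Q·(S₀ − S) = 465 × (3070 − 3.90) × 10⁻³ = 1426 kg/d removed.
P_X = Y_obs·Q·(S₀ − S) = 0.1753 × 1426 = 250.0 kg VSS/d.
R_O = Q·ΔS − 1.42 P_X = 1426 − 354.9 = 1071 kg O₂/d.

R_O ≈ 1070 kg O₂/d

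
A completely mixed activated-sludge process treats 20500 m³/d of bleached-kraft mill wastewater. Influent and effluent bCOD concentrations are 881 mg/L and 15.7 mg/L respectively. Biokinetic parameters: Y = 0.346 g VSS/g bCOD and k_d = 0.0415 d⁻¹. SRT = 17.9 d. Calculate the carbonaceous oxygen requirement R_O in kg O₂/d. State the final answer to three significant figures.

R_O ≈ 12700 kg O₂/d

Observed yield with endogenous decay: Y_obs = Y / (1 + k_d·θ_c) = 0.346 / (1 + 0.0415 × 17.9) = 0.346 / 1.743 = 0.1985 g VSS/g bCOD.
ΔS = 881 − 15.7 = 865.3 mg/L, so the substrate removal rate is 20500 × 865.3/1000 = 17739 kg bCOD/d.
Biomass synthesised: P_X = Y_obs × 17739 = 3522 kg VSS/d.
R_O = Q·(S₀ − S) − 1.42·P_X = 17739 − 1.42 × 3522 = 12738 kg O₂/d.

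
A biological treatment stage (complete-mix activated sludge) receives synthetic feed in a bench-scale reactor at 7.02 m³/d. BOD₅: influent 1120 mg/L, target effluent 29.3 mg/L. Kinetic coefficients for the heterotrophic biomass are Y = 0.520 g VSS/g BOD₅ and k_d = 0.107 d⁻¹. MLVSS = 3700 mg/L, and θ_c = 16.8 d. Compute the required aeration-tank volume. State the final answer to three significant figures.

V ≈ 6.46 m³

Steady-state biomass mass balance: V·X·(1 + k_d·θ_c) = Y·Q·(S₀ − S)·θ_c, so V = 0.520 × 7.02 × (1120 − 29.3) × 16.8 / [3700 × (1 + 0.107 × 16.8)] = 6.69×10^4 / 10351 = 6.462 m³.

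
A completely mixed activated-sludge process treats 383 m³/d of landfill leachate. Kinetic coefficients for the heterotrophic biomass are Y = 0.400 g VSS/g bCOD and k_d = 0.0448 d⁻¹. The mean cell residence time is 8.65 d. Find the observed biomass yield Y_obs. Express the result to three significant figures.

Correct the yield for decay: Y_obs = Y/(1 + k_d θ_c) = 0.400 / (1 + 0.0448 × 8.65) = 0.400 / 1.388 = 0.2883.

Y_obs ≈ 0.288 g VSS/g bCOD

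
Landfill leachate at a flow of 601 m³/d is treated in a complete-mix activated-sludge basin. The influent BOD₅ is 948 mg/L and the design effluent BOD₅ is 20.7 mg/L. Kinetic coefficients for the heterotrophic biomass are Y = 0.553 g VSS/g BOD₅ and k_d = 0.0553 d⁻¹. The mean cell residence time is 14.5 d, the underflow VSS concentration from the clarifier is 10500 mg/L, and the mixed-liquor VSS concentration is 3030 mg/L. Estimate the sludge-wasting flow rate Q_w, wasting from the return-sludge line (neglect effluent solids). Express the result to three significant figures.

Rearranging the biomass balance for a CMAS with decay, V = Y·Q·ΔS·θ_c / [X·(1+k_d θ_c)] = 0.553 × 601 × (948 − 20.7) × 14.5 / [3030 × (1 + 0.0553 × 14.5)] = 4.47×10^6 / 5460 = 818.5 m³.
θ_c = V·X/(Q_w·X_r) when wasting from the recycle, so Q_w = V·X/(θ_c·X_r) = 818.5 × 3030 / (14.5 × 10500) = 16.29 m³/d.

Q_w ≈ 16.3 m³/d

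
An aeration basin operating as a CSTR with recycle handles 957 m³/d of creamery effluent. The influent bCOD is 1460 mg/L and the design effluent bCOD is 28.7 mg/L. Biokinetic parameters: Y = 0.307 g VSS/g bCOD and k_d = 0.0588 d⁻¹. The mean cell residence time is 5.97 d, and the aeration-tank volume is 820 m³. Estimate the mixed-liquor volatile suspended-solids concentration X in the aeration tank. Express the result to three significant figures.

X ≈ 2270 mg/L

From V·X·(1 + k_d·θ_c) = Y·Q·(S₀ − S)·θ_c: X = 0.307 × 957 × (1460 − 28.7) × 5.97 / [820 × (1 + 0.0588 × 5.97)] = 2266 mg/L.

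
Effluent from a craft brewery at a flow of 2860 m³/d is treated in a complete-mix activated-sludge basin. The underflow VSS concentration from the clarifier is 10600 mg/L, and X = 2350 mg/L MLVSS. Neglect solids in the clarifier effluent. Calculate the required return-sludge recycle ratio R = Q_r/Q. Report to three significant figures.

R ≈ 0.285

Mass balance around the secondary clarifier (neglecting effluent solids): R = X / (X_r − X) = 2350 / (10600 − 2350) = 0.2848.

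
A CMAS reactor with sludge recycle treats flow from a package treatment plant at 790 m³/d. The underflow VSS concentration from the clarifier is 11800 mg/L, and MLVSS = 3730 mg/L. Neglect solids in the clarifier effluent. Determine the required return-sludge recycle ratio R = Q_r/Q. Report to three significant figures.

R ≈ 0.462

R = Q_r/Q = X/(X_r − X) = 3730 / (11800 − 3730) = 0.4622.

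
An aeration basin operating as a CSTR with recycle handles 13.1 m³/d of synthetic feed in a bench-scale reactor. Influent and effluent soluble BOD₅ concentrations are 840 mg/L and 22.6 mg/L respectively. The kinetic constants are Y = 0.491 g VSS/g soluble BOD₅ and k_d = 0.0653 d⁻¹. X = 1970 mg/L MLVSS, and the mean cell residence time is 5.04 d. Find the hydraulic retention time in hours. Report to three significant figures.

Rearranging the biomass balance for a CMAS with decay, V = Y·Q·ΔS·θ_c / [X·(1+k_d θ_c)] = 0.491 × 13.1 × (840 − 22.6) × 5.04 / [1970 × (1 + 0.0653 × 5.04)] = 2.65×10^4 / 2618 = 10.12 m³.
τ = V/Q = 10.12/13.1 = 0.7725 d, or 18.54 h.

τ ≈ 18.5 h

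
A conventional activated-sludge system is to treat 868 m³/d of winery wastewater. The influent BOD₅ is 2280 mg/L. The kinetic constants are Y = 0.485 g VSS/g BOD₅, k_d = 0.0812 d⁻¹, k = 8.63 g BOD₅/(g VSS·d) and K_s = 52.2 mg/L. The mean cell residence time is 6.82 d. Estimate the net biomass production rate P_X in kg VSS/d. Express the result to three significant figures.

Effluent substrate depends only on kinetics and SRT: S = K_s(1 + k_d θ_c) / [θ_c(Yk − k_d) − 1] = 52.2 × (1 + 0.0812 × 6.82) / [6.82 × (0.485 × 8.63 − 0.0812) − 1] = 81.11 / 26.99 = 3.005 mg/L.
Y_obs = Y / (1 + k_d θ_c) = 0.485 / (1 + 0.0812 × 6.82) = 0.485 / 1.554 = 0.3121.
Q·(S₀ − S) = 868 × (2280 − 3.00) × 10⁻³ = 1976 kg/d removed.
P_X = Y_obs · Q(S₀ − S) = 0.3121 × 1976 = 616.9 kg VSS/d.

P_X ≈ 617 kg VSS/d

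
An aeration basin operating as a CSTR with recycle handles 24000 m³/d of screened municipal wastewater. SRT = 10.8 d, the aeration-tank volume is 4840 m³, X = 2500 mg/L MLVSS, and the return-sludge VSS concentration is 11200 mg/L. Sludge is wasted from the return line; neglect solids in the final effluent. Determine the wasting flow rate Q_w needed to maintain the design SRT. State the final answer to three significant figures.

Q_w = (V·X)/(θ_c X_r) = 4840 × 2500 / (10.8 × 11200) = 100.0 m³/d.

Q_w ≈ 100 m³/d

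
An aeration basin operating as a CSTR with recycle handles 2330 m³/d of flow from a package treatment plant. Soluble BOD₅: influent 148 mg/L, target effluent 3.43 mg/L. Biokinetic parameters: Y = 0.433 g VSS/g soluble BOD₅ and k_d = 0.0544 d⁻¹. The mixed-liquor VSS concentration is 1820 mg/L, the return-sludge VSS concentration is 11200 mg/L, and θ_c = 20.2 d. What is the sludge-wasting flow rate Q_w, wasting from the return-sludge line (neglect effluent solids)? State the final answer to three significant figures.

Rearranging the biomass balance for a CMAS with decay, V = Y·Q·ΔS·θ_c / [X·(1+k_d θ_c)] = 0.433 × 2330 × (148 − 3.43) × 20.2 / [1820 × (1 + 0.0544 × 20.2)] = 2.95×10^6 / 3820 = 771.3 m³.
Q_w = (V·X)/(θ_c X_r) = 771.3 × 1820 / (20.2 × 11200) = 6.205 m³/d.

Q_w ≈ 6.20 m³/d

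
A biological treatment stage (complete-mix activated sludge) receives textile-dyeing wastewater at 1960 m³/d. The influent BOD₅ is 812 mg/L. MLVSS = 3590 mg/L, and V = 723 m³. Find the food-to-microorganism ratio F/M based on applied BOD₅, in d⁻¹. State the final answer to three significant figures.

F/M = Q·S₀ / (V·X) = 1960 × 812 / (723.0 × 3590) = 0.6132 g BOD₅·(g VSS·d)⁻¹.

F/M ≈ 0.613 d⁻¹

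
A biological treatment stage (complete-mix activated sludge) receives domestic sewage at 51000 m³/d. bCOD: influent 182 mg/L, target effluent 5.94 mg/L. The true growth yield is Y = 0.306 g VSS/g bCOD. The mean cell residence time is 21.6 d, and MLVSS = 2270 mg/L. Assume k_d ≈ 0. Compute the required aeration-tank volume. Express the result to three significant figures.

V ≈ 26100 m³

With k_d = 0 the design equation reduces to V = Y Q (S₀−S) θ_c / X = 0.306 × 51000 × (182 − 5.94) × 21.6 / 2270 = 26144 m³.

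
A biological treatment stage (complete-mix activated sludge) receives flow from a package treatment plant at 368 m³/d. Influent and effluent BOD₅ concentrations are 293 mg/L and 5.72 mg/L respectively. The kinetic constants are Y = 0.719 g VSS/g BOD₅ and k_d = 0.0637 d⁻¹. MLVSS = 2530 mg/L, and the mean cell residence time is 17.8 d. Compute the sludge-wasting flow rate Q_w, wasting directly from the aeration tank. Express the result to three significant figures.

Q_w ≈ 14.1 m³/d

Steady-state biomass mass balance: V·X·(1 + k_d·θ_c) = Y·Q·(S₀ − S)·θ_c, so V = 0.719 × 368 × (293 − 5.72) × 17.8 / [2530 × (1 + 0.0637 × 17.8)] = 1.35×10^6 / 5399 = 250.6 m³.
Wasting from the aeration tank: Q_w = V / θ_c = 250.6 / 17.8 = 14.08 m³/d.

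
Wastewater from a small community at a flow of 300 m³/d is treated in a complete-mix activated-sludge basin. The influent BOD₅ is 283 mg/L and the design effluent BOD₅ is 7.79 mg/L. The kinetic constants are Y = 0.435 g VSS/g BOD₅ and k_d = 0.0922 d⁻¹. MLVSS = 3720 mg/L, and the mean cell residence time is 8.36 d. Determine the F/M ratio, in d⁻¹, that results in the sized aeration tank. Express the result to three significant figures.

F/M ≈ 0.501 d⁻¹

Rearranging the biomass balance for a CMAS with decay, V = Y·Q·ΔS·θ_c / [X·(1+k_d θ_c)] = 0.435 × 300 × (283 − 7.79) × 8.36 / [3720 × (1 + 0.0922 × 8.36)] = 3×10^5 / 6587 = 45.58 m³.
F/M = applied load / biomass = Q·S₀/(V·X) = 300 × 283 / (45.58 × 3720) = 0.5007 d⁻¹.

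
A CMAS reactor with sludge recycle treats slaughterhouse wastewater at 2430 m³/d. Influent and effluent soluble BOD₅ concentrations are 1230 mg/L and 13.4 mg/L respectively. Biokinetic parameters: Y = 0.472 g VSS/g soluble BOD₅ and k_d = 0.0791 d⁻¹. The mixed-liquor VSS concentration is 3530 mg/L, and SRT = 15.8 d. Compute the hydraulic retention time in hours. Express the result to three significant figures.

τ ≈ 27.4 h

From the SRT design equation V = Y Q (S₀−S) θ_c / [X (1 + k_d θ_c)] = 0.472 × 2430 × (1230 − 13.4) × 15.8 / [3530 × (1 + 0.0791 × 15.8)] = 2.2×10^7 / 7942 = 2776 m³.
Hydraulic retention time τ = V/Q = 2776 / 2430 = 1.142 d = 27.42 h.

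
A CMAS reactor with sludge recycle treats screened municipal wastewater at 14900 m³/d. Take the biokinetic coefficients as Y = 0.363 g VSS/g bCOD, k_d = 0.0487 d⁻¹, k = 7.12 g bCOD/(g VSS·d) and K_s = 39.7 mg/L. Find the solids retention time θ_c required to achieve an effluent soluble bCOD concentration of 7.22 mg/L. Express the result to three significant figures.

At the target effluent, Y k S/(K_s+S) = 0.363×7.12×7.22/46.92 = 0.3977 d⁻¹.
1/θ_c = 0.3977 − 0.0487 = 0.3490 d⁻¹, so θ_c = 2.865 d.

θ_c ≈ 2.87 d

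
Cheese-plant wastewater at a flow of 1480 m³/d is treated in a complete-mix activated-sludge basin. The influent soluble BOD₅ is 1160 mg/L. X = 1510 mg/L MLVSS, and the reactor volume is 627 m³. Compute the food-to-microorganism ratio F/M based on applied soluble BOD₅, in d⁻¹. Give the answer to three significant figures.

F/M = Q·S₀ / (V·X) = 1480 × 1160 / (627.0 × 1510) = 1.813 g soluble BOD₅·(g VSS·d)⁻¹.

F/M ≈ 1.81 d⁻¹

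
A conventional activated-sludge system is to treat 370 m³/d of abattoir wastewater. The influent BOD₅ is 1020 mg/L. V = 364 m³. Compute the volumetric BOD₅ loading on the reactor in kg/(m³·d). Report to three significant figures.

L_v = Q S₀ / V = 370 × 1020 × 10⁻³ / 364.0 = 1.037 kg/(m³·d).

L_v ≈ 1.04 kg BOD₅/(m³·d)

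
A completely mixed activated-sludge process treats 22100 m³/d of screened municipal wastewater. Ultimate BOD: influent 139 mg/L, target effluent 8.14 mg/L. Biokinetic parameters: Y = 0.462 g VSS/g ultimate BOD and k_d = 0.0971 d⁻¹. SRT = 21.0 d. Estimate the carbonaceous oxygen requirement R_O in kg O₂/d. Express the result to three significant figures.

The observed yield is Y_obs = Y/(1 + k_d·θ_c) = 0.462 / (1 + 0.0971 × 21.0) = 0.462 / 3.039 = 0.1520 g VSS per g ultimate BOD removed.
Substrate removed = Q·(S₀ − S) = 22100 m³/d × (139 − 8.14) g/m³ = 2.89×10^6 g/d = 2892 kg/d.
P_X = Y_obs·Q·(S₀ − S) = 0.1520 × 2892 = 439.6 kg VSS/d.
R_O = Q·ΔS − 1.42 P_X = 2892 − 624.3 = 2268 kg O₂/d.

R_O ≈ 2270 kg O₂/d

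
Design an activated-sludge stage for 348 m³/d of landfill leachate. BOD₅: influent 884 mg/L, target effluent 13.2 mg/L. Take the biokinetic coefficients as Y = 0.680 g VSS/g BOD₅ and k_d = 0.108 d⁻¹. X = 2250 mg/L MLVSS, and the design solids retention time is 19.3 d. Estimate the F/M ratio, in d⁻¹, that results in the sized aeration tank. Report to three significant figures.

From the SRT design equation V = Y Q (S₀−S) θ_c / [X (1 + k_d θ_c)] = 0.680 × 348 × (884 − 13.2) × 19.3 / [2250 × (1 + 0.108 × 19.3)] = 3.98×10^6 / 6940 = 573.1 m³.
F/M = Q·S₀ / (V·X) = 348 × 884 / (573.1 × 2250) = 0.2386 g BOD₅·(g VSS·d)⁻¹.

F/M ≈ 0.239 d⁻¹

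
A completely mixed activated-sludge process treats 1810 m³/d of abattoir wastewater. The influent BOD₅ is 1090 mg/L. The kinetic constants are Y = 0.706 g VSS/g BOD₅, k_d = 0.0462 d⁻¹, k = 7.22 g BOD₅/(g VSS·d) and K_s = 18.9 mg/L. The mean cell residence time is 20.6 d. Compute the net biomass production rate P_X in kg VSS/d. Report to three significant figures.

P_X ≈ 713 kg VSS/d

From the Monod/SRT balance for a CMAS, S = K_s·(1+k_d θ_c)/[θ_c·(Y k − k_d) − 1] = 18.9 × (1 + 0.0462 × 20.6) / [20.6 × (0.706 × 7.22 − 0.0462) − 1] = 36.89 / 103.1 = 0.3579 mg/L.
The observed yield is Y_obs = Y/(1 + k_d·θ_c) = 0.706 / (1 + 0.0462 × 20.6) = 0.706 / 1.952 = 0.3617 g VSS per g BOD₅ removed.
Mass of BOD₅ removed per day: Q(S₀ − S) = 1810 × 1090 g/m³ = 1972 kg/d.
P_X = Y_obs · Q(S₀ − S) = 0.3617 × 1972 = 713.4 kg VSS/d.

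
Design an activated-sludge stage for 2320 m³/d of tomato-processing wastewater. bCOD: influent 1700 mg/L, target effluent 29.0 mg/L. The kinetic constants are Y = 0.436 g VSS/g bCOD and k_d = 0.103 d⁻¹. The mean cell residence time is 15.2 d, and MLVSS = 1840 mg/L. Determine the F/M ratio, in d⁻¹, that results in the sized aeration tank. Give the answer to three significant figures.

F/M ≈ 0.394 d⁻¹

Rearranging the biomass balance for a CMAS with decay, V = Y·Q·ΔS·θ_c / [X·(1+k_d θ_c)] = 0.436 × 2320 × (1700 − 29.0) × 15.2 / [1840 × (1 + 0.103 × 15.2)] = 2.57×10^7 / 4721 = 5442 m³.
Food-to-microorganism ratio F/M = Q S₀ / (V X) = 2320 × 1700 / (5442 × 1840) = 0.3939 d⁻¹.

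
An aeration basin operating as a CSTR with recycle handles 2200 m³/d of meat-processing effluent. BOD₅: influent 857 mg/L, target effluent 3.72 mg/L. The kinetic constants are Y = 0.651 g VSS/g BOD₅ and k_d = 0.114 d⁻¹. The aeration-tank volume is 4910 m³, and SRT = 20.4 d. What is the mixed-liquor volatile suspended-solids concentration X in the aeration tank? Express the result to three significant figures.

X ≈ 1530 mg/L

X = Y·Q·ΔS·θ_c / [V·(1 + k_d θ_c)] = 0.651 × 2200 × (857 − 3.72) × 20.4 / [4910 × (1 + 0.114 × 20.4)] = 1527 mg/L.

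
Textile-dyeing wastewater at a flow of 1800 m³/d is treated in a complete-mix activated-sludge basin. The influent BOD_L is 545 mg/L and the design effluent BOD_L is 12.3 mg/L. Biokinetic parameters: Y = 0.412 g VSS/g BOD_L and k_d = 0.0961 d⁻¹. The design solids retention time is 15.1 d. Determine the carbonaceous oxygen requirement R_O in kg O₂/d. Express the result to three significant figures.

Observed yield with endogenous decay: Y_obs = Y / (1 + k_d·θ_c) = 0.412 / (1 + 0.0961 × 15.1) = 0.412 / 2.451 = 0.1681 g VSS/g BOD_L.
Mass of BOD_L removed per day: Q(S₀ − S) = 1800 × 532.7 g/m³ = 958.9 kg/d.
Net sludge production P_X = 0.1681 × 958.9 = 161.2 kg VSS/d.
Carbonaceous O₂ demand = substrate oxidised − cell-mass equivalent = 958.9 − 1.42 × 161.2 = 730.0 kg O₂/d.

R_O ≈ 730 kg O₂/d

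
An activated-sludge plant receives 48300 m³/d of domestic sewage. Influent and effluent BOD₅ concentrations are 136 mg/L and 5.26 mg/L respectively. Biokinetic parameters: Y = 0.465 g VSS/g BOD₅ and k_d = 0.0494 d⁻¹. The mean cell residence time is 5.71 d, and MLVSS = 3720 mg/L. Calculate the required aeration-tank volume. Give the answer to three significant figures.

From the SRT design equation V = Y Q (S₀−S) θ_c / [X (1 + k_d θ_c)] = 0.465 × 48300 × (136 − 5.26) × 5.71 / [3720 × (1 + 0.0494 × 5.71)] = 1.68×10^7 / 4769 = 3516 m³.

V ≈ 3520 m³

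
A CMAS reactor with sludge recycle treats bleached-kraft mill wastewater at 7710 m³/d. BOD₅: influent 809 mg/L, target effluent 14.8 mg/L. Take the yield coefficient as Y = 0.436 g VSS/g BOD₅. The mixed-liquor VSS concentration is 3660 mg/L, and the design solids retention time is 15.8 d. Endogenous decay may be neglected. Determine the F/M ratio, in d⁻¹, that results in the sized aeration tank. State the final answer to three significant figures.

F/M ≈ 0.148 d⁻¹

V·X = Y·Q·ΔS·θ_c gives V = 0.436 × 7710 × (809 − 14.8) × 15.8 / 3660 = 11525 m³.
F/M = Q·S₀ / (V·X) = 7710 × 809 / (11525 × 3660) = 0.1479 g BOD₅·(g VSS·d)⁻¹.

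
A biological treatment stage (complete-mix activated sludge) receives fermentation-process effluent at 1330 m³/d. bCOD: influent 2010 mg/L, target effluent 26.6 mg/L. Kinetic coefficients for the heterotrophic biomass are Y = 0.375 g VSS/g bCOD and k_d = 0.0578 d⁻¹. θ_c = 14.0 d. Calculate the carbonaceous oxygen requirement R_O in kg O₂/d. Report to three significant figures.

R_O ≈ 1860 kg O₂/d

Correct the yield for decay: Y_obs = Y/(1 + k_d θ_c) = 0.375 / (1 + 0.0578 × 14.0) = 0.375 / 1.809 = 0.2073.
Q·(S₀ − S) = 1330 × (2010 − 26.6) × 10⁻³ = 2638 kg/d removed.
P_X = Y_obs·Q·(S₀ − S) = 0.2073 × 2638 = 546.8 kg VSS/d.
R_O = Q·ΔS − 1.42 P_X = 2638 − 776.4 = 1862 kg O₂/d.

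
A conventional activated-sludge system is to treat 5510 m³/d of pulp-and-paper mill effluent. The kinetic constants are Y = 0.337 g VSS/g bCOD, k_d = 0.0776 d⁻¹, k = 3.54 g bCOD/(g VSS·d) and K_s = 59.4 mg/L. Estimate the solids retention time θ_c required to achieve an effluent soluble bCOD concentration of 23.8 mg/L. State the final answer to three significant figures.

θ_c ≈ 3.79 d

Specific growth rate at S = 23.8 mg/L: μ = YkS/(K_s+S) = 0.337·3.54·23.8/(59.4+23.8) = 0.3413 d⁻¹.
θ_c = 1/(μ − k_d) = 1/(0.3413 − 0.0776) = 1/0.2637 = 3.793 d.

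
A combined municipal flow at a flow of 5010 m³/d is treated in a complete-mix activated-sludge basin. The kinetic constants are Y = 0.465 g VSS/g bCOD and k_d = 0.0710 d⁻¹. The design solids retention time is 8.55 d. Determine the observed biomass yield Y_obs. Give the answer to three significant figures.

Y_obs ≈ 0.289 g VSS/g bCOD

Observed yield with endogenous decay: Y_obs = Y / (1 + k_d·θ_c) = 0.465 / (1 + 0.0710 × 8.55) = 0.465 / 1.607 = 0.2894 g VSS/g bCOD.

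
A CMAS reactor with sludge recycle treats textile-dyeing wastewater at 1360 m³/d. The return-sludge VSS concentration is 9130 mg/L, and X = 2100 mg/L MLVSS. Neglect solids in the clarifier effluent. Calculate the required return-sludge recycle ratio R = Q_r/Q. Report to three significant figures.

R ≈ 0.299

Solids balance on the clarifier gives (1+R)X = R·X_r, so R = X/(X_r − X) = 2100 / (9130 − 2100) = 0.2987.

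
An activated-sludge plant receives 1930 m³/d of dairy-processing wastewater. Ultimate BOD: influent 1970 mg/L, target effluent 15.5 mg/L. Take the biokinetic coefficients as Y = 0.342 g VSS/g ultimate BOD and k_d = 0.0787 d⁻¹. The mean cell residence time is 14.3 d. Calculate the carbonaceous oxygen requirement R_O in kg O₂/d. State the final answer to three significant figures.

Y_obs = Y / (1 + k_d θ_c) = 0.342 / (1 + 0.0787 × 14.3) = 0.342 / 2.125 = 0.1609.
Q·(S₀ − S) = 1930 × (1970 − 15.5) × 10⁻³ = 3772 kg/d removed.
Net sludge production P_X = 0.1609 × 3772 = 607.0 kg VSS/d.
R_O = Q·(S₀ − S) − 1.42·P_X = 3772 − 1.42 × 607.0 = 2910 kg O₂/d.

R_O ≈ 2910 kg O₂/d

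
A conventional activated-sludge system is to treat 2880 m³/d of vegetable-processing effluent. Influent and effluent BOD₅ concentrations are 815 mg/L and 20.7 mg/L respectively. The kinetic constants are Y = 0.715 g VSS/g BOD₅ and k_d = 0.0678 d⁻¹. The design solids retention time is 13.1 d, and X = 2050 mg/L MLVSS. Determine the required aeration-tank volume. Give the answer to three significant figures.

From the SRT design equation V = Y Q (S₀−S) θ_c / [X (1 + k_d θ_c)] = 0.715 × 2880 × (815 − 20.7) × 13.1 / [2050 × (1 + 0.0678 × 13.1)] = 2.14×10^7 / 3871 = 5536 m³.

V ≈ 5540 m³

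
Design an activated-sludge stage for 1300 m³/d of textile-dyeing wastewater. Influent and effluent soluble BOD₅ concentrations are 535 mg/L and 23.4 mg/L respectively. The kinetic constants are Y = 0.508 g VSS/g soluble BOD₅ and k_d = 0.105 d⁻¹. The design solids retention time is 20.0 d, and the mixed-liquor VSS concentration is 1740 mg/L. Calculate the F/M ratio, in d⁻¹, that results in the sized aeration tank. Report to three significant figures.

F/M ≈ 0.319 d⁻¹

Steady-state biomass mass balance: V·X·(1 + k_d·θ_c) = Y·Q·(S₀ − S)·θ_c, so V = 0.508 × 1300 × (535 − 23.4) × 20.0 / [1740 × (1 + 0.105 × 20.0)] = 6.76×10^6 / 5394 = 1253 m³.
F/M = applied load / biomass = Q·S₀/(V·X) = 1300 × 535 / (1253 × 1740) = 0.3191 d⁻¹.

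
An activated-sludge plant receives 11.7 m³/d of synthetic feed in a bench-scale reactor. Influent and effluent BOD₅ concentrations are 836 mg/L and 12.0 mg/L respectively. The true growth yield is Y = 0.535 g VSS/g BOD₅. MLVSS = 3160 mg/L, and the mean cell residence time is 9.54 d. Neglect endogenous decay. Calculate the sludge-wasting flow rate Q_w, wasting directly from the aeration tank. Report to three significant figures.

Q_w ≈ 1.63 m³/d

With k_d = 0 the design equation reduces to V = Y Q (S₀−S) θ_c / X = 0.535 × 11.7 × (836 − 12.0) × 9.54 / 3160 = 15.57 m³.
For wasting at MLVSS concentration, Q_w = V/θ_c = 15.57/9.54 = 1.632 m³/d.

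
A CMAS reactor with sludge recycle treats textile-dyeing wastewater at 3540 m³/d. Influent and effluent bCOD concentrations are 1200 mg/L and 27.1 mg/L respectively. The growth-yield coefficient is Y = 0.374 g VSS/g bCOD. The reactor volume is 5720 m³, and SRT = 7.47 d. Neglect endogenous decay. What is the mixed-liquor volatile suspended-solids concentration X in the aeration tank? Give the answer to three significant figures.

X ≈ 2030 mg/L

From V·X = Y·Q·(S₀ − S)·θ_c (decay neglected): X = 0.374 × 3540 × (1200 − 27.1) × 7.47 / 5720 = 2028 mg/L.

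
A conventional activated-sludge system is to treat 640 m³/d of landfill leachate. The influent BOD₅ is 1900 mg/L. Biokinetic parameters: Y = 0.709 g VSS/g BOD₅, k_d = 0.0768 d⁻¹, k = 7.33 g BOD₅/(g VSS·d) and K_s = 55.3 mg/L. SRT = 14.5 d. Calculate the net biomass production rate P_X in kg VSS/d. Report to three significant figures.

P_X ≈ 408 kg VSS/d

Effluent substrate depends only on kinetics and SRT: S = K_s(1 + k_d θ_c) / [θ_c(Yk − k_d) − 1] = 55.3 × (1 + 0.0768 × 14.5) / [14.5 × (0.709 × 7.33 − 0.0768) − 1] = 116.9 / 73.24 = 1.596 mg/L.
Y_obs = Y / (1 + k_d θ_c) = 0.709 / (1 + 0.0768 × 14.5) = 0.709 / 2.114 = 0.3354.
Mass of BOD₅ removed per day: Q(S₀ − S) = 640 × 1898 g/m³ = 1215 kg/d.
Net biomass production P_X = Y_obs × Q·(S₀ − S) = 0.3354 × 1215 = 407.6 kg VSS/d.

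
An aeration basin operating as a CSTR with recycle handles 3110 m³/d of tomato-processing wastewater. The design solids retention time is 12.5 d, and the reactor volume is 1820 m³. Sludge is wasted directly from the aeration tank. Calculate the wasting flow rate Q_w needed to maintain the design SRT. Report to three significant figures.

For wasting at MLVSS concentration, Q_w = V/θ_c = 1820/12.5 = 145.6 m³/d.

Q_w ≈ 146 m³/d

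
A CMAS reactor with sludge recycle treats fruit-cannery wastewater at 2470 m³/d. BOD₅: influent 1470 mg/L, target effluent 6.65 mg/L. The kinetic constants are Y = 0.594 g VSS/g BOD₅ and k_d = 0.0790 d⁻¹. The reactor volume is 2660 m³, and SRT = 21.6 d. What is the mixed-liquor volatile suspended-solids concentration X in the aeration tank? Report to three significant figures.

Solving the biomass balance for X: X = Y Q (S₀−S) θ_c / [V (1+k_d θ_c)] = 0.594 × 2470 × (1470 − 6.65) × 21.6 / [2660 × (1 + 0.0790 × 21.6)] = 6442 mg/L.

X ≈ 6440 mg/L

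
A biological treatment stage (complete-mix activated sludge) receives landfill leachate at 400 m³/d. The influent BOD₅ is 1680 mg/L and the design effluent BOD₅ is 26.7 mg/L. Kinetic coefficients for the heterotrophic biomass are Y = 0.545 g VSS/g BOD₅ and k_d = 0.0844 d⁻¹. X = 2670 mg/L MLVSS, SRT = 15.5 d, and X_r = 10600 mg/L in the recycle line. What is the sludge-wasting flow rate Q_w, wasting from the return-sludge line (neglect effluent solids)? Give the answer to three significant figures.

Q_w ≈ 14.7 m³/d

From the SRT design equation V = Y Q (S₀−S) θ_c / [X (1 + k_d θ_c)] = 0.545 × 400 × (1680 − 26.7) × 15.5 / [2670 × (1 + 0.0844 × 15.5)] = 5.59×10^6 / 6163 = 906.5 m³.
θ_c = V·X/(Q_w·X_r) when wasting from the recycle, so Q_w = V·X/(θ_c·X_r) = 906.5 × 2670 / (15.5 × 10600) = 14.73 m³/d.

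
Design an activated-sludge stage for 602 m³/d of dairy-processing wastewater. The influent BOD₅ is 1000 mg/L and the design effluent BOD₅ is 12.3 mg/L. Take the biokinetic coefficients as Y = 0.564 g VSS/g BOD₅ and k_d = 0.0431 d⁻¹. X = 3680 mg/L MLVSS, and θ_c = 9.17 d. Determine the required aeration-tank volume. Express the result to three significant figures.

Rearranging the biomass balance for a CMAS with decay, V = Y·Q·ΔS·θ_c / [X·(1+k_d θ_c)] = 0.564 × 602 × (1000 − 12.3) × 9.17 / [3680 × (1 + 0.0431 × 9.17)] = 3.08×10^6 / 5134 = 598.9 m³.

V ≈ 599 m³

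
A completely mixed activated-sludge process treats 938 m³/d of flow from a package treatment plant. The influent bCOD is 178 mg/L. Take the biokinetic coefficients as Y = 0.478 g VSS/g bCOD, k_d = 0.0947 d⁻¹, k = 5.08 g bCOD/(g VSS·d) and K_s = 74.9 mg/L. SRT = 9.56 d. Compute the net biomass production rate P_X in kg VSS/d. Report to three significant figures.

P_X ≈ 40.3 kg VSS/d

Effluent substrate depends only on kinetics and SRT: S = K_s(1 + k_d θ_c) / [θ_c(Yk − k_d) − 1] = 74.9 × (1 + 0.0947 × 9.56) / [9.56 × (0.478 × 5.08 − 0.0947) − 1] = 142.7 / 21.31 = 6.697 mg/L.
Observed yield with endogenous decay: Y_obs = Y / (1 + k_d·θ_c) = 0.478 / (1 + 0.0947 × 9.56) = 0.478 / 1.905 = 0.2509 g VSS/g bCOD.
ΔS = 178 − 6.70 = 171.3 mg/L, so the substrate removal rate is 938 × 171.3/1000 = 160.7 kg bCOD/d.
Biomass produced: P_X = Y_obs·Q·ΔS = 0.2509 × 160.7 ≈ 40.31 kg VSS/d.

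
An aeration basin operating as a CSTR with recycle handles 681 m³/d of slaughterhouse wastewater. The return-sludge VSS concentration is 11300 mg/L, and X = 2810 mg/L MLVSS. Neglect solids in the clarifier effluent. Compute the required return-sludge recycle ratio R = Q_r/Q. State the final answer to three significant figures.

R = Q_r/Q = X/(X_r − X) = 2810 / (11300 − 2810) = 0.3310.

R ≈ 0.331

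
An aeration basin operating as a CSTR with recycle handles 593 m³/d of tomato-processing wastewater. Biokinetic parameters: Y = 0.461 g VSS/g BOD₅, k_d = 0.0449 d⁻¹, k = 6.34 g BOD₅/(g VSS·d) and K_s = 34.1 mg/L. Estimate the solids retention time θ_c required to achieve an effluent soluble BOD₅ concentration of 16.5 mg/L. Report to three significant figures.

θ_c ≈ 1.10 d

Specific growth rate at S = 16.5 mg/L: μ = YkS/(K_s+S) = 0.461·6.34·16.5/(34.1+16.5) = 0.9531 d⁻¹.
θ_c = 1/(μ − k_d) = 1/(0.9531 − 0.0449) = 1/0.9082 = 1.101 d.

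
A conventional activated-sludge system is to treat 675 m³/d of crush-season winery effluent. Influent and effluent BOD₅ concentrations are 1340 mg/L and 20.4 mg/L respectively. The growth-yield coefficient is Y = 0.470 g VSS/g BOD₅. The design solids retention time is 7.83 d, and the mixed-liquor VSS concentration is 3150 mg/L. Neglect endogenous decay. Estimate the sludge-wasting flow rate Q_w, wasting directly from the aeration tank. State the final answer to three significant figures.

Biomass mass balance (decay neglected): V·X = Y·Q·(S₀ − S)·θ_c, so V = 0.470 × 675 × (1340 − 20.4) × 7.83 / 3150 = 1041 m³.
With mixed-liquor wasting, θ_c = V/Q_w, so Q_w = V/θ_c = 1041/7.83 = 132.9 m³/d.

Q_w ≈ 133 m³/d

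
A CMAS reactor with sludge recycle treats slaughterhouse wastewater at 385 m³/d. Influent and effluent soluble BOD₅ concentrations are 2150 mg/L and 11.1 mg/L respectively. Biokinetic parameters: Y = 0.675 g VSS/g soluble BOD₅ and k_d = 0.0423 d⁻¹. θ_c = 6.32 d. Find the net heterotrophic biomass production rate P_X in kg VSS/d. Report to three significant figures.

Y_obs = Y / (1 + k_d θ_c) = 0.675 / (1 + 0.0423 × 6.32) = 0.675 / 1.267 = 0.5326.
ΔS = 2150 − 11.1 = 2139 mg/L, so the substrate removal rate is 385 × 2139/1000 = 823.5 kg soluble BOD₅/d.
P_X = Y_obs · Q(S₀ − S) = 0.5326 × 823.5 = 438.6 kg VSS/d.

P_X ≈ 439 kg VSS/d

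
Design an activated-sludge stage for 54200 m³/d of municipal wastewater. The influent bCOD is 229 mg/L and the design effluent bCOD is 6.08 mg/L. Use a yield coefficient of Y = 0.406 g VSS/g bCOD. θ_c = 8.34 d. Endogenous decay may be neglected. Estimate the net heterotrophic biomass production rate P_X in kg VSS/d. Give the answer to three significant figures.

No decay correction is needed, so Y_obs = Y = 0.406.
Q·(S₀ − S) = 54200 × (229 − 6.08) × 10⁻³ = 12082 kg/d removed.
P_X = Y_obs · Q(S₀ − S) = 0.4060 × 12082 = 4905 kg VSS/d.

P_X ≈ 4910 kg VSS/d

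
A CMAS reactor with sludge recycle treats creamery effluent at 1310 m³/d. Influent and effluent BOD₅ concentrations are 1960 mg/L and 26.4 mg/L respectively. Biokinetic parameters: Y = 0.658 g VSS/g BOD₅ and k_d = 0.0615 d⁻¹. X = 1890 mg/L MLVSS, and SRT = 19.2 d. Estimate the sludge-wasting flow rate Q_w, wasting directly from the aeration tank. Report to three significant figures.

From the SRT design equation V = Y Q (S₀−S) θ_c / [X (1 + k_d θ_c)] = 0.658 × 1310 × (1960 − 26.4) × 19.2 / [1890 × (1 + 0.0615 × 19.2)] = 3.2×10^7 / 4122 = 7764 m³.
Wasting from the aeration tank: Q_w = V / θ_c = 7764 / 19.2 = 404.4 m³/d.

Q_w ≈ 404 m³/d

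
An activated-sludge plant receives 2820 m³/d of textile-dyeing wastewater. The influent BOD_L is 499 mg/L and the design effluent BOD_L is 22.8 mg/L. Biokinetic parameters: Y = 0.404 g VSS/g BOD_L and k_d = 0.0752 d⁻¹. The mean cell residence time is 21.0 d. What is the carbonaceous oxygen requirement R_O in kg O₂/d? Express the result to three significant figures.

Correct the yield for decay: Y_obs = Y/(1 + k_d θ_c) = 0.404 / (1 + 0.0752 × 21.0) = 0.404 / 2.579 = 0.1566.
Mass of BOD_L removed per day: Q(S₀ − S) = 2820 × 476.2 g/m³ = 1343 kg/d.
Biomass synthesised: P_X = Y_obs × 1343 = 210.3 kg VSS/d.
Carbonaceous O₂ demand = substrate oxidised − cell-mass equivalent = 1343 − 1.42 × 210.3 = 1044 kg O₂/d.

R_O ≈ 1040 kg O₂/d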